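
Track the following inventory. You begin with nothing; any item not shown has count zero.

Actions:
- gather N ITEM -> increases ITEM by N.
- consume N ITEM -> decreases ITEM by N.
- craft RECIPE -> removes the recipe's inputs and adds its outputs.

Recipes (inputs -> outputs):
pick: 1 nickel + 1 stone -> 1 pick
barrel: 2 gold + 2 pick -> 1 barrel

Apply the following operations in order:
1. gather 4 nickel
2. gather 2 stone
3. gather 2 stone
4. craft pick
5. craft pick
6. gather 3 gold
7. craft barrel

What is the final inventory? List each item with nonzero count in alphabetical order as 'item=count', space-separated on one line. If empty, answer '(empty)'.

Answer: barrel=1 gold=1 nickel=2 stone=2

Derivation:
After 1 (gather 4 nickel): nickel=4
After 2 (gather 2 stone): nickel=4 stone=2
After 3 (gather 2 stone): nickel=4 stone=4
After 4 (craft pick): nickel=3 pick=1 stone=3
After 5 (craft pick): nickel=2 pick=2 stone=2
After 6 (gather 3 gold): gold=3 nickel=2 pick=2 stone=2
After 7 (craft barrel): barrel=1 gold=1 nickel=2 stone=2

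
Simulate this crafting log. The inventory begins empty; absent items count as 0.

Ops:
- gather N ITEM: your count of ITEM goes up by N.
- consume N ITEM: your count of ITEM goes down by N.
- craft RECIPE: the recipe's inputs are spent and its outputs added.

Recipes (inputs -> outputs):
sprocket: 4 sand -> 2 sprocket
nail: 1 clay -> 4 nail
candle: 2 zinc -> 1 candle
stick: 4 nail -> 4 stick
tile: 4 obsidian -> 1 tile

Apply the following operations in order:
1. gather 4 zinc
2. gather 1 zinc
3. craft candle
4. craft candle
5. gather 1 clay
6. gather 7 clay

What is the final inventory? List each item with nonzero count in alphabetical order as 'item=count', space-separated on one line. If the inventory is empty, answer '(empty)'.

Answer: candle=2 clay=8 zinc=1

Derivation:
After 1 (gather 4 zinc): zinc=4
After 2 (gather 1 zinc): zinc=5
After 3 (craft candle): candle=1 zinc=3
After 4 (craft candle): candle=2 zinc=1
After 5 (gather 1 clay): candle=2 clay=1 zinc=1
After 6 (gather 7 clay): candle=2 clay=8 zinc=1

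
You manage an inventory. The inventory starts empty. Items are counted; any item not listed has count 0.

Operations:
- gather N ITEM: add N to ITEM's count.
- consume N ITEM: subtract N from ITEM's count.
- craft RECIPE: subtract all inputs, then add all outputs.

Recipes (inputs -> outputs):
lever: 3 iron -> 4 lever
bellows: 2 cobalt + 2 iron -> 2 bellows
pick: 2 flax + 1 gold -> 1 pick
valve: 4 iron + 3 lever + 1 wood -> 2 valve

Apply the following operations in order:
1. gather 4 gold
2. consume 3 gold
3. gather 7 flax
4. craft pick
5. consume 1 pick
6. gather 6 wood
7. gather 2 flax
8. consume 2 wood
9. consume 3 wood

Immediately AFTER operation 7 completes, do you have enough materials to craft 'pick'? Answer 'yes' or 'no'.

After 1 (gather 4 gold): gold=4
After 2 (consume 3 gold): gold=1
After 3 (gather 7 flax): flax=7 gold=1
After 4 (craft pick): flax=5 pick=1
After 5 (consume 1 pick): flax=5
After 6 (gather 6 wood): flax=5 wood=6
After 7 (gather 2 flax): flax=7 wood=6

Answer: no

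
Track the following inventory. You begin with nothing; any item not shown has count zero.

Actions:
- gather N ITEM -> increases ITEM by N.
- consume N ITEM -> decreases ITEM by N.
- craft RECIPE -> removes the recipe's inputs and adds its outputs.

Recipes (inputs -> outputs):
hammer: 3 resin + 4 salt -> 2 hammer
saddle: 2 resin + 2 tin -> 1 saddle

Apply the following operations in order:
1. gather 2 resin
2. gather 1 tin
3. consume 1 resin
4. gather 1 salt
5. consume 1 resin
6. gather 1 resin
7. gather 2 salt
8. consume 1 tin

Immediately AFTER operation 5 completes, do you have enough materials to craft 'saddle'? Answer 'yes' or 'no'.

Answer: no

Derivation:
After 1 (gather 2 resin): resin=2
After 2 (gather 1 tin): resin=2 tin=1
After 3 (consume 1 resin): resin=1 tin=1
After 4 (gather 1 salt): resin=1 salt=1 tin=1
After 5 (consume 1 resin): salt=1 tin=1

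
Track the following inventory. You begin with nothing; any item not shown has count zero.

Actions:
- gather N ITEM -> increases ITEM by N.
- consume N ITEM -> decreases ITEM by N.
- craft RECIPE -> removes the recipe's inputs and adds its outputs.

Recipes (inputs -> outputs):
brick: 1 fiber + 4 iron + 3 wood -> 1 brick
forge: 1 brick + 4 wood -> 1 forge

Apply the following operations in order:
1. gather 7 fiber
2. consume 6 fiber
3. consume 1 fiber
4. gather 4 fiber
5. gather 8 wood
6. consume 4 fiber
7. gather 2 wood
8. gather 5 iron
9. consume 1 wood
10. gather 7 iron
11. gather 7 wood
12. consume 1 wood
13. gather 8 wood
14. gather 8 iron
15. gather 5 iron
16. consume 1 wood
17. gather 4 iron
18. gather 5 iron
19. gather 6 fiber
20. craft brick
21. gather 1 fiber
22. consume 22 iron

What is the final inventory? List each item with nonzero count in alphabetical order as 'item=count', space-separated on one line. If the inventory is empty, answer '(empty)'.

Answer: brick=1 fiber=6 iron=8 wood=19

Derivation:
After 1 (gather 7 fiber): fiber=7
After 2 (consume 6 fiber): fiber=1
After 3 (consume 1 fiber): (empty)
After 4 (gather 4 fiber): fiber=4
After 5 (gather 8 wood): fiber=4 wood=8
After 6 (consume 4 fiber): wood=8
After 7 (gather 2 wood): wood=10
After 8 (gather 5 iron): iron=5 wood=10
After 9 (consume 1 wood): iron=5 wood=9
After 10 (gather 7 iron): iron=12 wood=9
After 11 (gather 7 wood): iron=12 wood=16
After 12 (consume 1 wood): iron=12 wood=15
After 13 (gather 8 wood): iron=12 wood=23
After 14 (gather 8 iron): iron=20 wood=23
After 15 (gather 5 iron): iron=25 wood=23
After 16 (consume 1 wood): iron=25 wood=22
After 17 (gather 4 iron): iron=29 wood=22
After 18 (gather 5 iron): iron=34 wood=22
After 19 (gather 6 fiber): fiber=6 iron=34 wood=22
After 20 (craft brick): brick=1 fiber=5 iron=30 wood=19
After 21 (gather 1 fiber): brick=1 fiber=6 iron=30 wood=19
After 22 (consume 22 iron): brick=1 fiber=6 iron=8 wood=19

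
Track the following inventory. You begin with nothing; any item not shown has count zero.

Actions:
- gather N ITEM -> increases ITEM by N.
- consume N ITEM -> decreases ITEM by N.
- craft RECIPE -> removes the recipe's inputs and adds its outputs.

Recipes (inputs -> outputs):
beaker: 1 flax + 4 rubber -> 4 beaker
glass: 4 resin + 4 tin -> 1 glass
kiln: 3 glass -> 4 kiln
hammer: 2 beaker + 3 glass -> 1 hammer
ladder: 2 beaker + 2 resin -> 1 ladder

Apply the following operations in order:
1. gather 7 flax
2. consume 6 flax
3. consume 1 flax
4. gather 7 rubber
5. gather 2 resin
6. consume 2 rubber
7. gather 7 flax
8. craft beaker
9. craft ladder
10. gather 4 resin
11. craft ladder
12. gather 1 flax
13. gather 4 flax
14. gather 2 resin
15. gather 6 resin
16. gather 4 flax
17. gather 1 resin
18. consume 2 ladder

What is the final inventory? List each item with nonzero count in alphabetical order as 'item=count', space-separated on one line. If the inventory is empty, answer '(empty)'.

After 1 (gather 7 flax): flax=7
After 2 (consume 6 flax): flax=1
After 3 (consume 1 flax): (empty)
After 4 (gather 7 rubber): rubber=7
After 5 (gather 2 resin): resin=2 rubber=7
After 6 (consume 2 rubber): resin=2 rubber=5
After 7 (gather 7 flax): flax=7 resin=2 rubber=5
After 8 (craft beaker): beaker=4 flax=6 resin=2 rubber=1
After 9 (craft ladder): beaker=2 flax=6 ladder=1 rubber=1
After 10 (gather 4 resin): beaker=2 flax=6 ladder=1 resin=4 rubber=1
After 11 (craft ladder): flax=6 ladder=2 resin=2 rubber=1
After 12 (gather 1 flax): flax=7 ladder=2 resin=2 rubber=1
After 13 (gather 4 flax): flax=11 ladder=2 resin=2 rubber=1
After 14 (gather 2 resin): flax=11 ladder=2 resin=4 rubber=1
After 15 (gather 6 resin): flax=11 ladder=2 resin=10 rubber=1
After 16 (gather 4 flax): flax=15 ladder=2 resin=10 rubber=1
After 17 (gather 1 resin): flax=15 ladder=2 resin=11 rubber=1
After 18 (consume 2 ladder): flax=15 resin=11 rubber=1

Answer: flax=15 resin=11 rubber=1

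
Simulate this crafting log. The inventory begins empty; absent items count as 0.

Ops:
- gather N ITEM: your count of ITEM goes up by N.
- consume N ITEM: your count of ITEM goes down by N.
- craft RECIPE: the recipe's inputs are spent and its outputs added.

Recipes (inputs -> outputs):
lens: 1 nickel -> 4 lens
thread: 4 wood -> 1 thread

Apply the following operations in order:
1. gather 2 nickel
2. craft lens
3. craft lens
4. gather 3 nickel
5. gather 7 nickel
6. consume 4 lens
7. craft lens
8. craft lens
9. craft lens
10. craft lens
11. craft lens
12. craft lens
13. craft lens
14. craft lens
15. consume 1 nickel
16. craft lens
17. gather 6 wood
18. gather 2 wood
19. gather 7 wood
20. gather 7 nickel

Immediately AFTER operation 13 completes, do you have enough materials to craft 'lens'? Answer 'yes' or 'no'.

Answer: yes

Derivation:
After 1 (gather 2 nickel): nickel=2
After 2 (craft lens): lens=4 nickel=1
After 3 (craft lens): lens=8
After 4 (gather 3 nickel): lens=8 nickel=3
After 5 (gather 7 nickel): lens=8 nickel=10
After 6 (consume 4 lens): lens=4 nickel=10
After 7 (craft lens): lens=8 nickel=9
After 8 (craft lens): lens=12 nickel=8
After 9 (craft lens): lens=16 nickel=7
After 10 (craft lens): lens=20 nickel=6
After 11 (craft lens): lens=24 nickel=5
After 12 (craft lens): lens=28 nickel=4
After 13 (craft lens): lens=32 nickel=3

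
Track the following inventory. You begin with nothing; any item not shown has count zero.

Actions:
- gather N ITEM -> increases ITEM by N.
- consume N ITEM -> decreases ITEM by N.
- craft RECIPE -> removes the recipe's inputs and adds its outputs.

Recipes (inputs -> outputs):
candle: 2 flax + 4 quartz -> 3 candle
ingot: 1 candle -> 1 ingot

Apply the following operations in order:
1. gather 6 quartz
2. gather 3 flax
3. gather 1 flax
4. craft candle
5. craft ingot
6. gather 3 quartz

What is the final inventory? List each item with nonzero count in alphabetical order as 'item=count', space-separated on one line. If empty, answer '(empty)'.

After 1 (gather 6 quartz): quartz=6
After 2 (gather 3 flax): flax=3 quartz=6
After 3 (gather 1 flax): flax=4 quartz=6
After 4 (craft candle): candle=3 flax=2 quartz=2
After 5 (craft ingot): candle=2 flax=2 ingot=1 quartz=2
After 6 (gather 3 quartz): candle=2 flax=2 ingot=1 quartz=5

Answer: candle=2 flax=2 ingot=1 quartz=5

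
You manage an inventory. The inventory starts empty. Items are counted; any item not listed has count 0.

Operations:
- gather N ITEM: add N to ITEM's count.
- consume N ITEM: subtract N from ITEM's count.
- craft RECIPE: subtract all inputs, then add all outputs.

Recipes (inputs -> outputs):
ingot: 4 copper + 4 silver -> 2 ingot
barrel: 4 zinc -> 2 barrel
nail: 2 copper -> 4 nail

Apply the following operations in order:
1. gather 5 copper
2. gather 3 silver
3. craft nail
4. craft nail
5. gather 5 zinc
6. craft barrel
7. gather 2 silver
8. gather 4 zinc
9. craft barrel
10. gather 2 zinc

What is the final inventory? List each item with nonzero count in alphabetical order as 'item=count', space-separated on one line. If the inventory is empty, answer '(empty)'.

Answer: barrel=4 copper=1 nail=8 silver=5 zinc=3

Derivation:
After 1 (gather 5 copper): copper=5
After 2 (gather 3 silver): copper=5 silver=3
After 3 (craft nail): copper=3 nail=4 silver=3
After 4 (craft nail): copper=1 nail=8 silver=3
After 5 (gather 5 zinc): copper=1 nail=8 silver=3 zinc=5
After 6 (craft barrel): barrel=2 copper=1 nail=8 silver=3 zinc=1
After 7 (gather 2 silver): barrel=2 copper=1 nail=8 silver=5 zinc=1
After 8 (gather 4 zinc): barrel=2 copper=1 nail=8 silver=5 zinc=5
After 9 (craft barrel): barrel=4 copper=1 nail=8 silver=5 zinc=1
After 10 (gather 2 zinc): barrel=4 copper=1 nail=8 silver=5 zinc=3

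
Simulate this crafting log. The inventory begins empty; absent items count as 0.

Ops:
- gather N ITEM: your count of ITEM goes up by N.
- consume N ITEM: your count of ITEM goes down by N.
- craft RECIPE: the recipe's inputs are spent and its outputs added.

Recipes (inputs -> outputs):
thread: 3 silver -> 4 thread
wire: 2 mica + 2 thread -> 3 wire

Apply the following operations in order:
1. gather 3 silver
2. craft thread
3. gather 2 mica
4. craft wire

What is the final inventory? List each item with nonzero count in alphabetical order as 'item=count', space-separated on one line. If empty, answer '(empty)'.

After 1 (gather 3 silver): silver=3
After 2 (craft thread): thread=4
After 3 (gather 2 mica): mica=2 thread=4
After 4 (craft wire): thread=2 wire=3

Answer: thread=2 wire=3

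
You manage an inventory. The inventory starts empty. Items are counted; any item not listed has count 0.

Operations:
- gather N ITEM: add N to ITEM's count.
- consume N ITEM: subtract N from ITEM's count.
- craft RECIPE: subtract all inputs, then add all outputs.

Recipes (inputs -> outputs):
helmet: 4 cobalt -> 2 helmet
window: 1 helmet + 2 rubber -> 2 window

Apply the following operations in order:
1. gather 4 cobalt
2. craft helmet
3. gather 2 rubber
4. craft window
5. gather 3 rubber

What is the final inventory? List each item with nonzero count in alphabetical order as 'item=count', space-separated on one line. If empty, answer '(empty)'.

Answer: helmet=1 rubber=3 window=2

Derivation:
After 1 (gather 4 cobalt): cobalt=4
After 2 (craft helmet): helmet=2
After 3 (gather 2 rubber): helmet=2 rubber=2
After 4 (craft window): helmet=1 window=2
After 5 (gather 3 rubber): helmet=1 rubber=3 window=2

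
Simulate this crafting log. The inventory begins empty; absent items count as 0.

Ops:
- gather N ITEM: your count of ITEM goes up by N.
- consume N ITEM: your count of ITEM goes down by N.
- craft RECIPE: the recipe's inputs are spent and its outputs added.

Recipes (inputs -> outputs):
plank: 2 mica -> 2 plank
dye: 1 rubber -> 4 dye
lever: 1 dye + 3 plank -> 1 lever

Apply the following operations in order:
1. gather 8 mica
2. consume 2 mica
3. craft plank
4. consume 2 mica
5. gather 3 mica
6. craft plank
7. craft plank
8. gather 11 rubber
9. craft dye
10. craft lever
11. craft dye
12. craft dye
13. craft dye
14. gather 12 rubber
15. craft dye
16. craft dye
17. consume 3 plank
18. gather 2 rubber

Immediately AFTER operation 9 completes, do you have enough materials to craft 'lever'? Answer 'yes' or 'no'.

Answer: yes

Derivation:
After 1 (gather 8 mica): mica=8
After 2 (consume 2 mica): mica=6
After 3 (craft plank): mica=4 plank=2
After 4 (consume 2 mica): mica=2 plank=2
After 5 (gather 3 mica): mica=5 plank=2
After 6 (craft plank): mica=3 plank=4
After 7 (craft plank): mica=1 plank=6
After 8 (gather 11 rubber): mica=1 plank=6 rubber=11
After 9 (craft dye): dye=4 mica=1 plank=6 rubber=10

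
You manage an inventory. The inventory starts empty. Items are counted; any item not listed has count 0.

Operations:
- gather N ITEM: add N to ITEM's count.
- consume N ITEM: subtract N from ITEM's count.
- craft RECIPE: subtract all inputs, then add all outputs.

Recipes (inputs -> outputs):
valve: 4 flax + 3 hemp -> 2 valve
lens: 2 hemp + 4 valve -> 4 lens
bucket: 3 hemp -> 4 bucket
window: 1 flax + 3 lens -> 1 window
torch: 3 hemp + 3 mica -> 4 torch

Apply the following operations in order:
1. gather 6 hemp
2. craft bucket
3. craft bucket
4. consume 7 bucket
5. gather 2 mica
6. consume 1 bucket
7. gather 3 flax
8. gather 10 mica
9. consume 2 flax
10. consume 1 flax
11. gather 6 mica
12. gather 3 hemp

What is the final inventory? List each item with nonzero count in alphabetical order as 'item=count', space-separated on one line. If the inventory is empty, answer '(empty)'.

After 1 (gather 6 hemp): hemp=6
After 2 (craft bucket): bucket=4 hemp=3
After 3 (craft bucket): bucket=8
After 4 (consume 7 bucket): bucket=1
After 5 (gather 2 mica): bucket=1 mica=2
After 6 (consume 1 bucket): mica=2
After 7 (gather 3 flax): flax=3 mica=2
After 8 (gather 10 mica): flax=3 mica=12
After 9 (consume 2 flax): flax=1 mica=12
After 10 (consume 1 flax): mica=12
After 11 (gather 6 mica): mica=18
After 12 (gather 3 hemp): hemp=3 mica=18

Answer: hemp=3 mica=18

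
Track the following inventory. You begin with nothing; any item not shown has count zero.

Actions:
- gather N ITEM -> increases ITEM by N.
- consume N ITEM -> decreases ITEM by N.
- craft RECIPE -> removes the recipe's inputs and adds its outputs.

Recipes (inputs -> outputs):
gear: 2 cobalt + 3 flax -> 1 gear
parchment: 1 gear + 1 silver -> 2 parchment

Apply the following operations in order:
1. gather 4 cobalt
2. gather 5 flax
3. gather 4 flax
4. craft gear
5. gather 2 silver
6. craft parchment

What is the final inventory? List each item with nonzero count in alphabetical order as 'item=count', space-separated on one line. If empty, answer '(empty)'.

After 1 (gather 4 cobalt): cobalt=4
After 2 (gather 5 flax): cobalt=4 flax=5
After 3 (gather 4 flax): cobalt=4 flax=9
After 4 (craft gear): cobalt=2 flax=6 gear=1
After 5 (gather 2 silver): cobalt=2 flax=6 gear=1 silver=2
After 6 (craft parchment): cobalt=2 flax=6 parchment=2 silver=1

Answer: cobalt=2 flax=6 parchment=2 silver=1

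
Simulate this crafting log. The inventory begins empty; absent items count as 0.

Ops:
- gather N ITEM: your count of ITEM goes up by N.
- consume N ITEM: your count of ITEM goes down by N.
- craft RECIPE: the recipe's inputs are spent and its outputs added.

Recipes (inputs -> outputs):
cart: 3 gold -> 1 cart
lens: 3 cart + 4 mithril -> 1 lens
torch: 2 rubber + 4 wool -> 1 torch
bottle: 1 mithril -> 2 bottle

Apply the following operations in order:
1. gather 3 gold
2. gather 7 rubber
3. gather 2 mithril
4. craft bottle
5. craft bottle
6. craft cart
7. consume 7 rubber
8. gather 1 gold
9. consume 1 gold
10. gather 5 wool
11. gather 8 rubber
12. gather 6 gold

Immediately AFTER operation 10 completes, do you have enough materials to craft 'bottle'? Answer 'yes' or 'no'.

After 1 (gather 3 gold): gold=3
After 2 (gather 7 rubber): gold=3 rubber=7
After 3 (gather 2 mithril): gold=3 mithril=2 rubber=7
After 4 (craft bottle): bottle=2 gold=3 mithril=1 rubber=7
After 5 (craft bottle): bottle=4 gold=3 rubber=7
After 6 (craft cart): bottle=4 cart=1 rubber=7
After 7 (consume 7 rubber): bottle=4 cart=1
After 8 (gather 1 gold): bottle=4 cart=1 gold=1
After 9 (consume 1 gold): bottle=4 cart=1
After 10 (gather 5 wool): bottle=4 cart=1 wool=5

Answer: no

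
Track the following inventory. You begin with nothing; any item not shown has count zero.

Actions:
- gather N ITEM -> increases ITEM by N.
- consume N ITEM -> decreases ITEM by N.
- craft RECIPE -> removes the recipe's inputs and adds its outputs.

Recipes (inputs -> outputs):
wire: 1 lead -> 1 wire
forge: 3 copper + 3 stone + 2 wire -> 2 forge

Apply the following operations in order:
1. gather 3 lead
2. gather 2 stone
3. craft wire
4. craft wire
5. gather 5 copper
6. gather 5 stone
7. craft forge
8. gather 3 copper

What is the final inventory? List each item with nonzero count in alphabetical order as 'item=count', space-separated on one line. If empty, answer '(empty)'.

Answer: copper=5 forge=2 lead=1 stone=4

Derivation:
After 1 (gather 3 lead): lead=3
After 2 (gather 2 stone): lead=3 stone=2
After 3 (craft wire): lead=2 stone=2 wire=1
After 4 (craft wire): lead=1 stone=2 wire=2
After 5 (gather 5 copper): copper=5 lead=1 stone=2 wire=2
After 6 (gather 5 stone): copper=5 lead=1 stone=7 wire=2
After 7 (craft forge): copper=2 forge=2 lead=1 stone=4
After 8 (gather 3 copper): copper=5 forge=2 lead=1 stone=4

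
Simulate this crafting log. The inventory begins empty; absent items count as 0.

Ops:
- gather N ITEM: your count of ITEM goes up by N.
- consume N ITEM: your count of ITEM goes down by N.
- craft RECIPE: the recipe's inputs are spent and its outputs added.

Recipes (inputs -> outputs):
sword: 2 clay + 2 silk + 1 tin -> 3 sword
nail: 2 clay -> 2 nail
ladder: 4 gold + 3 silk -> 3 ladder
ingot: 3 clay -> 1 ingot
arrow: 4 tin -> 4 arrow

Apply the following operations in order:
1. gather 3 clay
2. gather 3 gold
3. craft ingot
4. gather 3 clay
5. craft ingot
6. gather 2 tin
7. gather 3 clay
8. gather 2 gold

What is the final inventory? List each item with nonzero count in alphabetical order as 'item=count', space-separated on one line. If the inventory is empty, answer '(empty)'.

After 1 (gather 3 clay): clay=3
After 2 (gather 3 gold): clay=3 gold=3
After 3 (craft ingot): gold=3 ingot=1
After 4 (gather 3 clay): clay=3 gold=3 ingot=1
After 5 (craft ingot): gold=3 ingot=2
After 6 (gather 2 tin): gold=3 ingot=2 tin=2
After 7 (gather 3 clay): clay=3 gold=3 ingot=2 tin=2
After 8 (gather 2 gold): clay=3 gold=5 ingot=2 tin=2

Answer: clay=3 gold=5 ingot=2 tin=2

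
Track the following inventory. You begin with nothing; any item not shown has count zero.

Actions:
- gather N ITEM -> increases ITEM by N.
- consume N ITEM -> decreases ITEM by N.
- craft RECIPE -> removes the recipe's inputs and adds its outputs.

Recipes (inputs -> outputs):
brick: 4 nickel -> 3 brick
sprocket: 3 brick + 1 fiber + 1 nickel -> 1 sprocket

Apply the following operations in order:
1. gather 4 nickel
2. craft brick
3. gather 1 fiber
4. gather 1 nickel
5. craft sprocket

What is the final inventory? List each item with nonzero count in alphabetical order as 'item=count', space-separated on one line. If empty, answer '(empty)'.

Answer: sprocket=1

Derivation:
After 1 (gather 4 nickel): nickel=4
After 2 (craft brick): brick=3
After 3 (gather 1 fiber): brick=3 fiber=1
After 4 (gather 1 nickel): brick=3 fiber=1 nickel=1
After 5 (craft sprocket): sprocket=1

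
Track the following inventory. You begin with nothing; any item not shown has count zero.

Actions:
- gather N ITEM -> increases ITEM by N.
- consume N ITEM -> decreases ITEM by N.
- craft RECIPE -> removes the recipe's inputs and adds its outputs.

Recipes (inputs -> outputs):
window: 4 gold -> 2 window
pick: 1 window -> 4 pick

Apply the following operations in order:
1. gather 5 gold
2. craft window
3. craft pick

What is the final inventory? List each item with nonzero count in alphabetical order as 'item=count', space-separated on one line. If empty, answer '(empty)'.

After 1 (gather 5 gold): gold=5
After 2 (craft window): gold=1 window=2
After 3 (craft pick): gold=1 pick=4 window=1

Answer: gold=1 pick=4 window=1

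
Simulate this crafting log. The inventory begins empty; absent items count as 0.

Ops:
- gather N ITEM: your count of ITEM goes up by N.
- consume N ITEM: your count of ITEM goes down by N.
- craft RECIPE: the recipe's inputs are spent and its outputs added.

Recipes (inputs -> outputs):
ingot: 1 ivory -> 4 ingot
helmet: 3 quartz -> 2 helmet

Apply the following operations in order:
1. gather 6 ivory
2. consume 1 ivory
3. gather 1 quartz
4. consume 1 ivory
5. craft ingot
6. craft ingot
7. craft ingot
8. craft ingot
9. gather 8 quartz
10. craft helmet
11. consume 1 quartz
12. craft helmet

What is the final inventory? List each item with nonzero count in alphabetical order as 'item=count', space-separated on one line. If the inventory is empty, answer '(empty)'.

After 1 (gather 6 ivory): ivory=6
After 2 (consume 1 ivory): ivory=5
After 3 (gather 1 quartz): ivory=5 quartz=1
After 4 (consume 1 ivory): ivory=4 quartz=1
After 5 (craft ingot): ingot=4 ivory=3 quartz=1
After 6 (craft ingot): ingot=8 ivory=2 quartz=1
After 7 (craft ingot): ingot=12 ivory=1 quartz=1
After 8 (craft ingot): ingot=16 quartz=1
After 9 (gather 8 quartz): ingot=16 quartz=9
After 10 (craft helmet): helmet=2 ingot=16 quartz=6
After 11 (consume 1 quartz): helmet=2 ingot=16 quartz=5
After 12 (craft helmet): helmet=4 ingot=16 quartz=2

Answer: helmet=4 ingot=16 quartz=2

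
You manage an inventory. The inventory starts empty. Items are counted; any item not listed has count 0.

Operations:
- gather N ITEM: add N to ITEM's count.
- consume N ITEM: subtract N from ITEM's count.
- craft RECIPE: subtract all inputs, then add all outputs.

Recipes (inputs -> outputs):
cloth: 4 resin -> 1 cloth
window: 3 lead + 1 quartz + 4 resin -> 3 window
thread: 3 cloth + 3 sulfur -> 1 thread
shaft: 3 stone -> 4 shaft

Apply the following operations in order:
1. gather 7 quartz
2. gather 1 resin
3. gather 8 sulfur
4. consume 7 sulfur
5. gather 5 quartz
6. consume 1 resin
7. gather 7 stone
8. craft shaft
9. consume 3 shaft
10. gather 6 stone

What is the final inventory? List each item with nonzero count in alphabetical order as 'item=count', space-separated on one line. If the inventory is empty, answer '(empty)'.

After 1 (gather 7 quartz): quartz=7
After 2 (gather 1 resin): quartz=7 resin=1
After 3 (gather 8 sulfur): quartz=7 resin=1 sulfur=8
After 4 (consume 7 sulfur): quartz=7 resin=1 sulfur=1
After 5 (gather 5 quartz): quartz=12 resin=1 sulfur=1
After 6 (consume 1 resin): quartz=12 sulfur=1
After 7 (gather 7 stone): quartz=12 stone=7 sulfur=1
After 8 (craft shaft): quartz=12 shaft=4 stone=4 sulfur=1
After 9 (consume 3 shaft): quartz=12 shaft=1 stone=4 sulfur=1
After 10 (gather 6 stone): quartz=12 shaft=1 stone=10 sulfur=1

Answer: quartz=12 shaft=1 stone=10 sulfur=1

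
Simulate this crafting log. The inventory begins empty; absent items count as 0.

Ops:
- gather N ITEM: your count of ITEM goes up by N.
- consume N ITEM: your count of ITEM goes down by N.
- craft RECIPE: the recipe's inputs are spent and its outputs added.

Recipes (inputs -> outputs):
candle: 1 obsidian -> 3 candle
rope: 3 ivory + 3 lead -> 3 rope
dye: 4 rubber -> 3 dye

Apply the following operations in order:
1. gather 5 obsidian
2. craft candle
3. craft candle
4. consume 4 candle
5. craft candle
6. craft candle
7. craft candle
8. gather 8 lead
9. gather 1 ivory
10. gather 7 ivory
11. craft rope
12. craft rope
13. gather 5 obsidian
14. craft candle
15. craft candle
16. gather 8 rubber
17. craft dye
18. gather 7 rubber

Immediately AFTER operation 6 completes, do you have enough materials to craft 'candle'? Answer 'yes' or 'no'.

After 1 (gather 5 obsidian): obsidian=5
After 2 (craft candle): candle=3 obsidian=4
After 3 (craft candle): candle=6 obsidian=3
After 4 (consume 4 candle): candle=2 obsidian=3
After 5 (craft candle): candle=5 obsidian=2
After 6 (craft candle): candle=8 obsidian=1

Answer: yes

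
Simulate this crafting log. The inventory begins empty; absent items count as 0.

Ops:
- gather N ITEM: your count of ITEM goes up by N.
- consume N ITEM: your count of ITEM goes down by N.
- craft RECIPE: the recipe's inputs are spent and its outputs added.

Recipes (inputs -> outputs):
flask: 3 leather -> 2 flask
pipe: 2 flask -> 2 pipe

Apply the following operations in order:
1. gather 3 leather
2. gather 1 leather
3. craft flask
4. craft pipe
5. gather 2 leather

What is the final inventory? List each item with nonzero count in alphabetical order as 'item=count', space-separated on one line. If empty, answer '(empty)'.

Answer: leather=3 pipe=2

Derivation:
After 1 (gather 3 leather): leather=3
After 2 (gather 1 leather): leather=4
After 3 (craft flask): flask=2 leather=1
After 4 (craft pipe): leather=1 pipe=2
After 5 (gather 2 leather): leather=3 pipe=2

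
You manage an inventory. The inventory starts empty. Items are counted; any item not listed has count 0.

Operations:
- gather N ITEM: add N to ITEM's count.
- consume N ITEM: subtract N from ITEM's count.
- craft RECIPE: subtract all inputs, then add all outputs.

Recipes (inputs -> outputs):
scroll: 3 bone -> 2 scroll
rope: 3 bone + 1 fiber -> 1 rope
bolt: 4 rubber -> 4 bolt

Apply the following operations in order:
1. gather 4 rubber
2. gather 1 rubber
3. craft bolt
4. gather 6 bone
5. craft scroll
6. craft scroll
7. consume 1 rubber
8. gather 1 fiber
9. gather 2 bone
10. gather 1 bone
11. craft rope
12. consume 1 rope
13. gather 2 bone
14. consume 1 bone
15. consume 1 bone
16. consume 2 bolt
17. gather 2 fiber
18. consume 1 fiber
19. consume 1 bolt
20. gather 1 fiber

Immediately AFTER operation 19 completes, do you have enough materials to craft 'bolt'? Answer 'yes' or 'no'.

Answer: no

Derivation:
After 1 (gather 4 rubber): rubber=4
After 2 (gather 1 rubber): rubber=5
After 3 (craft bolt): bolt=4 rubber=1
After 4 (gather 6 bone): bolt=4 bone=6 rubber=1
After 5 (craft scroll): bolt=4 bone=3 rubber=1 scroll=2
After 6 (craft scroll): bolt=4 rubber=1 scroll=4
After 7 (consume 1 rubber): bolt=4 scroll=4
After 8 (gather 1 fiber): bolt=4 fiber=1 scroll=4
After 9 (gather 2 bone): bolt=4 bone=2 fiber=1 scroll=4
After 10 (gather 1 bone): bolt=4 bone=3 fiber=1 scroll=4
After 11 (craft rope): bolt=4 rope=1 scroll=4
After 12 (consume 1 rope): bolt=4 scroll=4
After 13 (gather 2 bone): bolt=4 bone=2 scroll=4
After 14 (consume 1 bone): bolt=4 bone=1 scroll=4
After 15 (consume 1 bone): bolt=4 scroll=4
After 16 (consume 2 bolt): bolt=2 scroll=4
After 17 (gather 2 fiber): bolt=2 fiber=2 scroll=4
After 18 (consume 1 fiber): bolt=2 fiber=1 scroll=4
After 19 (consume 1 bolt): bolt=1 fiber=1 scroll=4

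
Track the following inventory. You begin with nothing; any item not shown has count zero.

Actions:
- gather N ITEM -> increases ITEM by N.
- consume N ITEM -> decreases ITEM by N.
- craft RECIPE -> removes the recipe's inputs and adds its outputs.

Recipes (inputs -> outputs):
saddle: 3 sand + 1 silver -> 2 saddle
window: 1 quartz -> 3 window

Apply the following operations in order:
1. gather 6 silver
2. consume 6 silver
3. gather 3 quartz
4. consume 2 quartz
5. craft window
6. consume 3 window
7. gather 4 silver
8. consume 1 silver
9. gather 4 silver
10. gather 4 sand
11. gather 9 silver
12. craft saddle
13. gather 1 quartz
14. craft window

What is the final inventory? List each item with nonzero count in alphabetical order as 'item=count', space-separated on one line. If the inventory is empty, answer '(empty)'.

After 1 (gather 6 silver): silver=6
After 2 (consume 6 silver): (empty)
After 3 (gather 3 quartz): quartz=3
After 4 (consume 2 quartz): quartz=1
After 5 (craft window): window=3
After 6 (consume 3 window): (empty)
After 7 (gather 4 silver): silver=4
After 8 (consume 1 silver): silver=3
After 9 (gather 4 silver): silver=7
After 10 (gather 4 sand): sand=4 silver=7
After 11 (gather 9 silver): sand=4 silver=16
After 12 (craft saddle): saddle=2 sand=1 silver=15
After 13 (gather 1 quartz): quartz=1 saddle=2 sand=1 silver=15
After 14 (craft window): saddle=2 sand=1 silver=15 window=3

Answer: saddle=2 sand=1 silver=15 window=3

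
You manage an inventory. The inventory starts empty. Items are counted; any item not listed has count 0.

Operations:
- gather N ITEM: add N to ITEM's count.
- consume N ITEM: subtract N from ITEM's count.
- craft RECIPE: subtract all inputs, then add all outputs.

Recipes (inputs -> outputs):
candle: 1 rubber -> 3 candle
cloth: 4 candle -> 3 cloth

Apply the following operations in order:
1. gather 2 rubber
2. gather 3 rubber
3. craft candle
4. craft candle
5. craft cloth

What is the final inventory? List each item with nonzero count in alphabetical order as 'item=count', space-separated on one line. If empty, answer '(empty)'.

Answer: candle=2 cloth=3 rubber=3

Derivation:
After 1 (gather 2 rubber): rubber=2
After 2 (gather 3 rubber): rubber=5
After 3 (craft candle): candle=3 rubber=4
After 4 (craft candle): candle=6 rubber=3
After 5 (craft cloth): candle=2 cloth=3 rubber=3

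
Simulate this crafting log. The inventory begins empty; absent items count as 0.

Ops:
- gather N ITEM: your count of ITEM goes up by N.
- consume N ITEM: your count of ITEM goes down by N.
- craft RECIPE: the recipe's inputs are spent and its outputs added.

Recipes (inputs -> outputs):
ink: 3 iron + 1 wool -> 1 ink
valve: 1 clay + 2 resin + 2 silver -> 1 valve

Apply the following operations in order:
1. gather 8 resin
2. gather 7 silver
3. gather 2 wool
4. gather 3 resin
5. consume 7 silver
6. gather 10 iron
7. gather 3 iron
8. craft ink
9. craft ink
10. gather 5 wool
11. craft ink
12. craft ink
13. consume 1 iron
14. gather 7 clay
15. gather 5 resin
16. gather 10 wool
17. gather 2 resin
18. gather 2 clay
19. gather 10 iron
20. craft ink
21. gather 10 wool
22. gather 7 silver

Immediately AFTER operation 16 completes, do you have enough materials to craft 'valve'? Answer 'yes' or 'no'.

Answer: no

Derivation:
After 1 (gather 8 resin): resin=8
After 2 (gather 7 silver): resin=8 silver=7
After 3 (gather 2 wool): resin=8 silver=7 wool=2
After 4 (gather 3 resin): resin=11 silver=7 wool=2
After 5 (consume 7 silver): resin=11 wool=2
After 6 (gather 10 iron): iron=10 resin=11 wool=2
After 7 (gather 3 iron): iron=13 resin=11 wool=2
After 8 (craft ink): ink=1 iron=10 resin=11 wool=1
After 9 (craft ink): ink=2 iron=7 resin=11
After 10 (gather 5 wool): ink=2 iron=7 resin=11 wool=5
After 11 (craft ink): ink=3 iron=4 resin=11 wool=4
After 12 (craft ink): ink=4 iron=1 resin=11 wool=3
After 13 (consume 1 iron): ink=4 resin=11 wool=3
After 14 (gather 7 clay): clay=7 ink=4 resin=11 wool=3
After 15 (gather 5 resin): clay=7 ink=4 resin=16 wool=3
After 16 (gather 10 wool): clay=7 ink=4 resin=16 wool=13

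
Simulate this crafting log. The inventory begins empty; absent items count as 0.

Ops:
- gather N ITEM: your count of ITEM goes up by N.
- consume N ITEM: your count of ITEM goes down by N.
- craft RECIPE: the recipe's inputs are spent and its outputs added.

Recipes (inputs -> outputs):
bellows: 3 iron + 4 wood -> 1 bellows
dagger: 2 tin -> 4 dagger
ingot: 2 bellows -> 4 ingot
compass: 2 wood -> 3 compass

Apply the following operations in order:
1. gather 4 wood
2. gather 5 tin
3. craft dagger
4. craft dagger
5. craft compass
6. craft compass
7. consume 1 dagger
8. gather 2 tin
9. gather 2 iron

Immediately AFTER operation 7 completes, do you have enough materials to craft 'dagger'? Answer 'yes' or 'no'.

Answer: no

Derivation:
After 1 (gather 4 wood): wood=4
After 2 (gather 5 tin): tin=5 wood=4
After 3 (craft dagger): dagger=4 tin=3 wood=4
After 4 (craft dagger): dagger=8 tin=1 wood=4
After 5 (craft compass): compass=3 dagger=8 tin=1 wood=2
After 6 (craft compass): compass=6 dagger=8 tin=1
After 7 (consume 1 dagger): compass=6 dagger=7 tin=1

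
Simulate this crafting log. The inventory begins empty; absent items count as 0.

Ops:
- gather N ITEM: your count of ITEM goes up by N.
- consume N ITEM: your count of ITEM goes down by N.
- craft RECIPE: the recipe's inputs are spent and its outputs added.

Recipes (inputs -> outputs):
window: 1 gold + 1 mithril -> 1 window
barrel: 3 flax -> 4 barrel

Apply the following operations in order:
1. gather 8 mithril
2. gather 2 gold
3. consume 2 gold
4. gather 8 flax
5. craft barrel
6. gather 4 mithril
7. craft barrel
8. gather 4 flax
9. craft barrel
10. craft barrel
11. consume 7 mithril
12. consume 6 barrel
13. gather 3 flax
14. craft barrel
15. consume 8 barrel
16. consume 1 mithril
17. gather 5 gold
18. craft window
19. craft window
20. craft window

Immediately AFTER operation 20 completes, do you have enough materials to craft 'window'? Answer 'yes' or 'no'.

After 1 (gather 8 mithril): mithril=8
After 2 (gather 2 gold): gold=2 mithril=8
After 3 (consume 2 gold): mithril=8
After 4 (gather 8 flax): flax=8 mithril=8
After 5 (craft barrel): barrel=4 flax=5 mithril=8
After 6 (gather 4 mithril): barrel=4 flax=5 mithril=12
After 7 (craft barrel): barrel=8 flax=2 mithril=12
After 8 (gather 4 flax): barrel=8 flax=6 mithril=12
After 9 (craft barrel): barrel=12 flax=3 mithril=12
After 10 (craft barrel): barrel=16 mithril=12
After 11 (consume 7 mithril): barrel=16 mithril=5
After 12 (consume 6 barrel): barrel=10 mithril=5
After 13 (gather 3 flax): barrel=10 flax=3 mithril=5
After 14 (craft barrel): barrel=14 mithril=5
After 15 (consume 8 barrel): barrel=6 mithril=5
After 16 (consume 1 mithril): barrel=6 mithril=4
After 17 (gather 5 gold): barrel=6 gold=5 mithril=4
After 18 (craft window): barrel=6 gold=4 mithril=3 window=1
After 19 (craft window): barrel=6 gold=3 mithril=2 window=2
After 20 (craft window): barrel=6 gold=2 mithril=1 window=3

Answer: yes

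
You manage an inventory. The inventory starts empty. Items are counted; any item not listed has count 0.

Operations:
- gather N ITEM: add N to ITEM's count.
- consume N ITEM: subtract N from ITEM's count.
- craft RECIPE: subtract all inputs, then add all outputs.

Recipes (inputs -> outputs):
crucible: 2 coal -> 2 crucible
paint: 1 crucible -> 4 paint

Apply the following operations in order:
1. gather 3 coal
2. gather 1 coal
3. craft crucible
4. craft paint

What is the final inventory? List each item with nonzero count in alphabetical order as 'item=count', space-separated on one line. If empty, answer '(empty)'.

After 1 (gather 3 coal): coal=3
After 2 (gather 1 coal): coal=4
After 3 (craft crucible): coal=2 crucible=2
After 4 (craft paint): coal=2 crucible=1 paint=4

Answer: coal=2 crucible=1 paint=4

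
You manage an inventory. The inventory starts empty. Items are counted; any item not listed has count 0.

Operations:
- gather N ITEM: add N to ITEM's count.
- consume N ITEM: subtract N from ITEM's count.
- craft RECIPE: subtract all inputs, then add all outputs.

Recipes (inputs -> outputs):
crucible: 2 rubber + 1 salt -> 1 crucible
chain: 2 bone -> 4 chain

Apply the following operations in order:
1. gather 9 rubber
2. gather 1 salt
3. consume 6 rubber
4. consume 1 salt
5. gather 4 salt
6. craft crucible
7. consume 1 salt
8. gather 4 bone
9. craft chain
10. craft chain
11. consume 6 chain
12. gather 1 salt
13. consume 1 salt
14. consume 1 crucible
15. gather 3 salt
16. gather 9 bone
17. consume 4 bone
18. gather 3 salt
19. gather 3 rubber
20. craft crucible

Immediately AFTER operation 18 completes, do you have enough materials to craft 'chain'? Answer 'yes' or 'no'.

After 1 (gather 9 rubber): rubber=9
After 2 (gather 1 salt): rubber=9 salt=1
After 3 (consume 6 rubber): rubber=3 salt=1
After 4 (consume 1 salt): rubber=3
After 5 (gather 4 salt): rubber=3 salt=4
After 6 (craft crucible): crucible=1 rubber=1 salt=3
After 7 (consume 1 salt): crucible=1 rubber=1 salt=2
After 8 (gather 4 bone): bone=4 crucible=1 rubber=1 salt=2
After 9 (craft chain): bone=2 chain=4 crucible=1 rubber=1 salt=2
After 10 (craft chain): chain=8 crucible=1 rubber=1 salt=2
After 11 (consume 6 chain): chain=2 crucible=1 rubber=1 salt=2
After 12 (gather 1 salt): chain=2 crucible=1 rubber=1 salt=3
After 13 (consume 1 salt): chain=2 crucible=1 rubber=1 salt=2
After 14 (consume 1 crucible): chain=2 rubber=1 salt=2
After 15 (gather 3 salt): chain=2 rubber=1 salt=5
After 16 (gather 9 bone): bone=9 chain=2 rubber=1 salt=5
After 17 (consume 4 bone): bone=5 chain=2 rubber=1 salt=5
After 18 (gather 3 salt): bone=5 chain=2 rubber=1 salt=8

Answer: yes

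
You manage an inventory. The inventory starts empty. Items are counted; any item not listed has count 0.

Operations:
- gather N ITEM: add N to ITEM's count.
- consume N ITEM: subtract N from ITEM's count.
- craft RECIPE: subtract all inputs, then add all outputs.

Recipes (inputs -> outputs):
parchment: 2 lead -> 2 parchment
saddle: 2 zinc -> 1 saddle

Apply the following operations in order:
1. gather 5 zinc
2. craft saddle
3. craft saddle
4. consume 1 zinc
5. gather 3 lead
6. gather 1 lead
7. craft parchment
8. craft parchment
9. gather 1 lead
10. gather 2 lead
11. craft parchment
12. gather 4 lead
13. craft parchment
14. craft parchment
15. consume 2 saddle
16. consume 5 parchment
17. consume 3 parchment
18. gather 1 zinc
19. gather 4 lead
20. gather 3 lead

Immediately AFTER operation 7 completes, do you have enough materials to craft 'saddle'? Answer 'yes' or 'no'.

After 1 (gather 5 zinc): zinc=5
After 2 (craft saddle): saddle=1 zinc=3
After 3 (craft saddle): saddle=2 zinc=1
After 4 (consume 1 zinc): saddle=2
After 5 (gather 3 lead): lead=3 saddle=2
After 6 (gather 1 lead): lead=4 saddle=2
After 7 (craft parchment): lead=2 parchment=2 saddle=2

Answer: no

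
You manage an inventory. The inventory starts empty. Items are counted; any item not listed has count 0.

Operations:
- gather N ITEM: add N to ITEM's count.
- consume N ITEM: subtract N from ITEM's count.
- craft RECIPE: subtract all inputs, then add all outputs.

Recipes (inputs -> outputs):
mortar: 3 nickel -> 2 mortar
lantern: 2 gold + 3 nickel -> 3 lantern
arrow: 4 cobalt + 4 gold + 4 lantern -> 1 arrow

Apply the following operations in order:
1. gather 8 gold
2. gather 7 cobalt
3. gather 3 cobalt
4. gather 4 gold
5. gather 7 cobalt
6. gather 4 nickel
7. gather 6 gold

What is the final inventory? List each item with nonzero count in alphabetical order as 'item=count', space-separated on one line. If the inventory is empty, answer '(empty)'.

After 1 (gather 8 gold): gold=8
After 2 (gather 7 cobalt): cobalt=7 gold=8
After 3 (gather 3 cobalt): cobalt=10 gold=8
After 4 (gather 4 gold): cobalt=10 gold=12
After 5 (gather 7 cobalt): cobalt=17 gold=12
After 6 (gather 4 nickel): cobalt=17 gold=12 nickel=4
After 7 (gather 6 gold): cobalt=17 gold=18 nickel=4

Answer: cobalt=17 gold=18 nickel=4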